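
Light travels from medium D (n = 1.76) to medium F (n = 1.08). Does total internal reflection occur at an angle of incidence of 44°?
θc = arcsin(n₂/n₁) = 37.85°; 44° > θc, so yes — total internal reflection.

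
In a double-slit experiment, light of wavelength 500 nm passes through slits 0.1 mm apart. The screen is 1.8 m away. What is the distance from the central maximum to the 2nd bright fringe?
y = mλL/d = 18 mm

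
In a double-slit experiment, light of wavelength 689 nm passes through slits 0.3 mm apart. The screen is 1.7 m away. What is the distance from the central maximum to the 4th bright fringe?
y = mλL/d = 15.62 mm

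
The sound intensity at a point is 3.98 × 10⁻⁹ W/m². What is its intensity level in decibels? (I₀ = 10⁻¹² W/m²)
β = 10·log₁₀(I/I₀) = 36 dB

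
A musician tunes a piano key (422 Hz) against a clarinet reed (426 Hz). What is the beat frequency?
4 Hz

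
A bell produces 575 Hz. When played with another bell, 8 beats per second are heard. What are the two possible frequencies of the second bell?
f₂ = 575 ± 8 Hz → 583 Hz or 567 Hz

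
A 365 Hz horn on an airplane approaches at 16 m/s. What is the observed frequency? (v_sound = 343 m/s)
f_obs = f·v/(v − v_s) = 382.9 Hz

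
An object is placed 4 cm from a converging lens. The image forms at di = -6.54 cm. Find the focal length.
1/f = 1/do + 1/di → f = 10.3 cm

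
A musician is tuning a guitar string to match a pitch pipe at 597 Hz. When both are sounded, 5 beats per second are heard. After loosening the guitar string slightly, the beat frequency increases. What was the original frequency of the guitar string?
592 Hz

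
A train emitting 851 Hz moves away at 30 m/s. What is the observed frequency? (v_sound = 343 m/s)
f_obs = f·v/(v + v_s) = 782.6 Hz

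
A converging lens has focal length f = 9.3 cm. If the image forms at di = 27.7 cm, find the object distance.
1/do = 1/f − 1/di → do = 14 cm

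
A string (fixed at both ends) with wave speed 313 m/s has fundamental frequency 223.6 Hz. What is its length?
L = v/(2f₁) = 0.6999 m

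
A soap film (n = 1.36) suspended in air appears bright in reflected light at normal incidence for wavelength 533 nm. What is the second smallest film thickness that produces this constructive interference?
2nt = (m − ½)λ with m = 2 → t = (m − ½)λ/(2n) = 293.9 nm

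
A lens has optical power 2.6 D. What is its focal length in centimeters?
f = 1/P = 38.46 cm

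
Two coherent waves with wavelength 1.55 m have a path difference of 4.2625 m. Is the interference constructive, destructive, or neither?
neither (partial) — path difference = 2.75λ, neither a whole number of wavelengths nor an odd multiple of λ/2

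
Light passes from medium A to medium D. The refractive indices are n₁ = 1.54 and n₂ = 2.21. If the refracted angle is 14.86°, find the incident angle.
sin θ₁ = (n₂/n₁)·sin θ₂ → θ₁ = 21.59°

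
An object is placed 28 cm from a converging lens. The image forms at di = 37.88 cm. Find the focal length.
1/f = 1/do + 1/di → f = 16.1 cm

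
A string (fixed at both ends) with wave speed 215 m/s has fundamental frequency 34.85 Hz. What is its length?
L = v/(2f₁) = 3.085 m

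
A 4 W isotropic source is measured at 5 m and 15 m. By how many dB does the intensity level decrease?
Δβ = 20·log₁₀(r₂/r₁) = 9.542 dB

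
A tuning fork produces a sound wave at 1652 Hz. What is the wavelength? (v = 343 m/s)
λ = v/f = 0.2076 m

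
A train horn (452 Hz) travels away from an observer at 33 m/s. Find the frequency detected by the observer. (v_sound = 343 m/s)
f_obs = f·v/(v + v_s) = 412.3 Hz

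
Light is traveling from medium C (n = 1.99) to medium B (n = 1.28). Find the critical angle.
θc = arcsin(n₂/n₁) = 40.03°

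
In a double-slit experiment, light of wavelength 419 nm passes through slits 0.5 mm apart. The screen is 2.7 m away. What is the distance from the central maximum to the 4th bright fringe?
y = mλL/d = 9.05 mm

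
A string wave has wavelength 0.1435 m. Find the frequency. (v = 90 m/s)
f = v/λ = 627.2 Hz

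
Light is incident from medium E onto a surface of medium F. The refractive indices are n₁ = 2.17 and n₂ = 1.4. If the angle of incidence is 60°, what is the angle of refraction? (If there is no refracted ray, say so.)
sin θ₂ = (n₁/n₂)·sin θ₁ = 1.342 > 1, so there is no refracted ray — the light undergoes total internal reflection.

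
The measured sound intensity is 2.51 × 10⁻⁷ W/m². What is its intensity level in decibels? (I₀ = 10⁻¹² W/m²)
β = 10·log₁₀(I/I₀) = 54 dB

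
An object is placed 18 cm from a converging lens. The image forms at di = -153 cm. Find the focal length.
1/f = 1/do + 1/di → f = 20.4 cm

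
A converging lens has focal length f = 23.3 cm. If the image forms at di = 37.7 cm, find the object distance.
1/do = 1/f − 1/di → do = 61 cm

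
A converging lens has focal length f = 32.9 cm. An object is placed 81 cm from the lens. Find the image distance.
1/di = 1/f − 1/do → di = 55.4 cm (real image)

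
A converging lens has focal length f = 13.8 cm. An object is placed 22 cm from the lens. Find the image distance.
1/di = 1/f − 1/do → di = 37.02 cm (real image)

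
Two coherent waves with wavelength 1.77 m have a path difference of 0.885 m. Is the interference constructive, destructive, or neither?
destructive — path difference = 0.5λ, an odd multiple of λ/2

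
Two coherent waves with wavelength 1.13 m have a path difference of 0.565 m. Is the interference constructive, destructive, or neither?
destructive — path difference = 0.5λ, an odd multiple of λ/2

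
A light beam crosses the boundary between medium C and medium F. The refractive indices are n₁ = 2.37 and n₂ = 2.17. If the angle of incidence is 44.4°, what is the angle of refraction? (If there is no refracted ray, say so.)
sin θ₂ = (n₁/n₂)·sin θ₁ = 0.7641 → θ₂ = 49.83°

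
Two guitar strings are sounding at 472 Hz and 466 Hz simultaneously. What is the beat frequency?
6 Hz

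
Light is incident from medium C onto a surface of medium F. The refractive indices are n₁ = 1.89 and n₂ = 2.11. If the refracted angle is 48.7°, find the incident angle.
sin θ₁ = (n₂/n₁)·sin θ₂ → θ₁ = 57°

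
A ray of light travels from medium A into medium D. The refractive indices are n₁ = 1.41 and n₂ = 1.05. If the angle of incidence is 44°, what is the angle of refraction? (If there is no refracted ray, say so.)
sin θ₂ = (n₁/n₂)·sin θ₁ = 0.9328 → θ₂ = 68.88°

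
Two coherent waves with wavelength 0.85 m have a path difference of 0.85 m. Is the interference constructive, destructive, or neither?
constructive — path difference = 1λ, a whole number of wavelengths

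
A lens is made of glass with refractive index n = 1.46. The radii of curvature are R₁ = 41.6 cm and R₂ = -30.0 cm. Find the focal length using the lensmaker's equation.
1/f = (n − 1)(1/R₁ − 1/R₂) → f = 37.89 cm (converging lens)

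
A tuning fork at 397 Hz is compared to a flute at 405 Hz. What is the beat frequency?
8 Hz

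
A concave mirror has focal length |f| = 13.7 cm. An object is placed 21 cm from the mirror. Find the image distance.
f = +13.7 cm (concave); 1/di = 1/f − 1/do → di = 39.41 cm (real image, in front of mirror)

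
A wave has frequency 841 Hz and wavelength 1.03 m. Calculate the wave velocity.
v = fλ = 866.2 m/s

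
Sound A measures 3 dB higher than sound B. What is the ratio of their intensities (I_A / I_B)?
I_A/I_B = 10^(Δβ/10) = 1.995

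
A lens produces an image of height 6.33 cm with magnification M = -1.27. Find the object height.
ho = |hi|/|M| = 4.984 cm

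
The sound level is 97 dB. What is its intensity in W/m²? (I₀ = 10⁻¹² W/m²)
I = I₀·10^(β/10) = 5.01 × 10⁻³ W/m²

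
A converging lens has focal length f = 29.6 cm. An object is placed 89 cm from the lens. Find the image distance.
1/di = 1/f − 1/do → di = 44.35 cm (real image)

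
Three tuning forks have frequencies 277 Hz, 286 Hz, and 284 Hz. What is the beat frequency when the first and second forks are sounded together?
9 Hz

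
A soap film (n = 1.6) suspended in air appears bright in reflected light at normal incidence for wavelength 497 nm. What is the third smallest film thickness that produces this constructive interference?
2nt = (m − ½)λ with m = 3 → t = (m − ½)λ/(2n) = 388.3 nm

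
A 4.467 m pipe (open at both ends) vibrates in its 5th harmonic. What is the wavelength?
λₙ = 2L/n = 1.787 m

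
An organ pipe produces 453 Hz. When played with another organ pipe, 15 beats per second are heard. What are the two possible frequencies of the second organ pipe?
f₂ = 453 ± 15 Hz → 468 Hz or 438 Hz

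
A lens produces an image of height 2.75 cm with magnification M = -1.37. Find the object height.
ho = |hi|/|M| = 2.007 cm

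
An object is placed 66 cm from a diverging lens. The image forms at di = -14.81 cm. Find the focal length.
1/f = 1/do + 1/di → f = -19.09 cm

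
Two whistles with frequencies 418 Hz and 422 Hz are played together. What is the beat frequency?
4 Hz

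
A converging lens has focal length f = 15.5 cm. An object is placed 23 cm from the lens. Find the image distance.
1/di = 1/f − 1/do → di = 47.53 cm (real image)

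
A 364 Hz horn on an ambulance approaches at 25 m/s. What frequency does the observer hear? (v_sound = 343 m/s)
f_obs = f·v/(v − v_s) = 392.6 Hz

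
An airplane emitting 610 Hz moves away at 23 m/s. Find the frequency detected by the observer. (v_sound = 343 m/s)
f_obs = f·v/(v + v_s) = 571.7 Hz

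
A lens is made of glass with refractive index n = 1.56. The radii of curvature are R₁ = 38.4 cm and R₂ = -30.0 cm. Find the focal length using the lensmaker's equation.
1/f = (n − 1)(1/R₁ − 1/R₂) → f = 30.08 cm (converging lens)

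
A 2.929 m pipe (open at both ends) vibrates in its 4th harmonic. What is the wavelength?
λₙ = 2L/n = 1.464 m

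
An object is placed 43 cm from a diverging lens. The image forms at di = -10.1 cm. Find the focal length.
1/f = 1/do + 1/di → f = -13.2 cm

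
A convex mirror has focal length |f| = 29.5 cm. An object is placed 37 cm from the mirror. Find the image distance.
f = −29.5 cm (convex); 1/di = 1/f − 1/do → di = -16.41 cm (virtual image, behind mirror)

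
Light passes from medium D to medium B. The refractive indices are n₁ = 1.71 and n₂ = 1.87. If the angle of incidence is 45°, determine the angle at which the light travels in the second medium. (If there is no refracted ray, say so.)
sin θ₂ = (n₁/n₂)·sin θ₁ = 0.6466 → θ₂ = 40.29°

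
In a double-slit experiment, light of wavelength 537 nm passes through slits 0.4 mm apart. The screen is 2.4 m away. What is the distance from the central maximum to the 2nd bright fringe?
y = mλL/d = 6.444 mm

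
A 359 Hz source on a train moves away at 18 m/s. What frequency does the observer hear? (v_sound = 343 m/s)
f_obs = f·v/(v + v_s) = 341.1 Hz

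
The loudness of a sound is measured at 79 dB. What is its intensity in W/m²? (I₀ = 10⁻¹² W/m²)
I = I₀·10^(β/10) = 7.94 × 10⁻⁵ W/m²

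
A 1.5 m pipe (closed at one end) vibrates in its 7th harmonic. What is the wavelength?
λₙ = 4L/n = 0.8571 m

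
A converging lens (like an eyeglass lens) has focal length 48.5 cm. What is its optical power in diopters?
P = 1/f = 2.062 D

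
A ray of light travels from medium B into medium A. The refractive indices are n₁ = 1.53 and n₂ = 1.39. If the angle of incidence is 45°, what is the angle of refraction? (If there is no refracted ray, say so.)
sin θ₂ = (n₁/n₂)·sin θ₁ = 0.7783 → θ₂ = 51.11°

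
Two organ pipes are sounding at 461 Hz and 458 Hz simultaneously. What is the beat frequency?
3 Hz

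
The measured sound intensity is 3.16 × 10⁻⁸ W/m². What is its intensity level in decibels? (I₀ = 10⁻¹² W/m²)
β = 10·log₁₀(I/I₀) = 45 dB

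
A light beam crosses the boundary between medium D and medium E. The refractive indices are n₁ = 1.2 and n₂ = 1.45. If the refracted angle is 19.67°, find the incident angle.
sin θ₁ = (n₂/n₁)·sin θ₂ → θ₁ = 24°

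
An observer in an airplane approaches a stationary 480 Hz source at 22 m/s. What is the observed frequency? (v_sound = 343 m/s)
f_obs = f·(v + v_o)/v = 510.8 Hz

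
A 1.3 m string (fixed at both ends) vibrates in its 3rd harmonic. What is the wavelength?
λₙ = 2L/n = 0.8667 m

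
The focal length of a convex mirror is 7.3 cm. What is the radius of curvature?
R = 2|f| = 14.6 cm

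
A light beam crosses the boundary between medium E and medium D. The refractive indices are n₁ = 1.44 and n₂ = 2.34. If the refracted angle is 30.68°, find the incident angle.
sin θ₁ = (n₂/n₁)·sin θ₂ → θ₁ = 56.01°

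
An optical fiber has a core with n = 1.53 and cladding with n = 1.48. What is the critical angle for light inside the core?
θc = arcsin(n_cladding/n_core) = 75.31°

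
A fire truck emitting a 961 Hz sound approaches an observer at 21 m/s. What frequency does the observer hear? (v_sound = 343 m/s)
f_obs = f·v/(v − v_s) = 1024 Hz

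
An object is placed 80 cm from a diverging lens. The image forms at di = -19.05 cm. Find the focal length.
1/f = 1/do + 1/di → f = -25 cm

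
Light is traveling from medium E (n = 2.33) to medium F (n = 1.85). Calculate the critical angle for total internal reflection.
θc = arcsin(n₂/n₁) = 52.56°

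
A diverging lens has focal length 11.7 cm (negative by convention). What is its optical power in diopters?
P = 1/f = -8.547 D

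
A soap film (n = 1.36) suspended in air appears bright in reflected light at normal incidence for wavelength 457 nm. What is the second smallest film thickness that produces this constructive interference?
2nt = (m − ½)λ with m = 2 → t = (m − ½)λ/(2n) = 252 nm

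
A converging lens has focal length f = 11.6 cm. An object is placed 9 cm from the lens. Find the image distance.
1/di = 1/f − 1/do → di = -40.15 cm (virtual image)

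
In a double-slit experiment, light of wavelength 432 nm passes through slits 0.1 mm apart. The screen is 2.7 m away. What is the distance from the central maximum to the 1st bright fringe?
y = mλL/d = 11.66 mm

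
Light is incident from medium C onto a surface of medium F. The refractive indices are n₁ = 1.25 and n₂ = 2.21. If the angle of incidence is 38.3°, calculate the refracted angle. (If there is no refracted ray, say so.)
sin θ₂ = (n₁/n₂)·sin θ₁ = 0.3506 → θ₂ = 20.52°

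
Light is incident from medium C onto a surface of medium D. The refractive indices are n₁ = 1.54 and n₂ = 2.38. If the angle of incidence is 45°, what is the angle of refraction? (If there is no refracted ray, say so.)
sin θ₂ = (n₁/n₂)·sin θ₁ = 0.4575 → θ₂ = 27.23°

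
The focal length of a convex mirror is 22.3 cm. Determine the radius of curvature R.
R = 2|f| = 44.6 cm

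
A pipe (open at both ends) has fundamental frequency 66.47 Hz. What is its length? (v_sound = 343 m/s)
L = v/(2f₁) = 2.58 m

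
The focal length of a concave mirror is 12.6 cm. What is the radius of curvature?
R = 2|f| = 25.2 cm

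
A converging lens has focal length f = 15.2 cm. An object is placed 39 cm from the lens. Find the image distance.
1/di = 1/f − 1/do → di = 24.91 cm (real image)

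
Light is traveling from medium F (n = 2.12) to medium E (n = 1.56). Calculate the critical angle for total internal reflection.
θc = arcsin(n₂/n₁) = 47.38°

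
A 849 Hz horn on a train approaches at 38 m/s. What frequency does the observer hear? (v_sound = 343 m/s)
f_obs = f·v/(v − v_s) = 954.8 Hz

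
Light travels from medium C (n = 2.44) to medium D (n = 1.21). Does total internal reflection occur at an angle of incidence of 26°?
θc = arcsin(n₂/n₁) = 29.73°; 26° < θc, so no — the ray refracts.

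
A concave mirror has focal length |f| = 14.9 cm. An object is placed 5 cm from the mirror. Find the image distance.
f = +14.9 cm (concave); 1/di = 1/f − 1/do → di = -7.525 cm (virtual image, behind mirror)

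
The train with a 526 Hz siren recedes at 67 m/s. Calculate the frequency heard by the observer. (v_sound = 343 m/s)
f_obs = f·v/(v + v_s) = 440 Hz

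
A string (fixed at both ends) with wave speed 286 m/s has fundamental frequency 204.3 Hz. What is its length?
L = v/(2f₁) = 0.7 m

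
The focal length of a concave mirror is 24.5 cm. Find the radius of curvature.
R = 2|f| = 49 cm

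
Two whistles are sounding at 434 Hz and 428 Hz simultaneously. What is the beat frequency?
6 Hz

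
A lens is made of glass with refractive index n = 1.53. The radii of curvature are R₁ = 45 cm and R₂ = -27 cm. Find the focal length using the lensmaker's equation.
1/f = (n − 1)(1/R₁ − 1/R₂) → f = 31.84 cm (converging lens)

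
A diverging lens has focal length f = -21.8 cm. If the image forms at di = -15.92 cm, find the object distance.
1/do = 1/f − 1/di → do = 59.02 cm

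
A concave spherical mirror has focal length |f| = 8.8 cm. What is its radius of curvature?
R = 2|f| = 17.6 cm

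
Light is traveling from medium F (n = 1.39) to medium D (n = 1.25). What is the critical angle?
θc = arcsin(n₂/n₁) = 64.06°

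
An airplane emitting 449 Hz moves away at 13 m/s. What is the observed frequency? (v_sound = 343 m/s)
f_obs = f·v/(v + v_s) = 432.6 Hz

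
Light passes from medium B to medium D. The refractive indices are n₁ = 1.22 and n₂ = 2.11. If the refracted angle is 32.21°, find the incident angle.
sin θ₁ = (n₂/n₁)·sin θ₂ → θ₁ = 67.2°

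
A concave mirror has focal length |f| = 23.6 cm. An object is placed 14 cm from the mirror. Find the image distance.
f = +23.6 cm (concave); 1/di = 1/f − 1/do → di = -34.42 cm (virtual image, behind mirror)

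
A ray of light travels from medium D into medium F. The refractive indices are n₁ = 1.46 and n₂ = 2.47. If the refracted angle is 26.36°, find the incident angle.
sin θ₁ = (n₂/n₁)·sin θ₂ → θ₁ = 48.69°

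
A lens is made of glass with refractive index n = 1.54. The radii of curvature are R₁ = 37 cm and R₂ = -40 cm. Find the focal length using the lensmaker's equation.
1/f = (n − 1)(1/R₁ − 1/R₂) → f = 35.59 cm (converging lens)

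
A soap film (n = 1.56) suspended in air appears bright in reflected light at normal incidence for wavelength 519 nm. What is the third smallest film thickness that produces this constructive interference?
2nt = (m − ½)λ with m = 3 → t = (m − ½)λ/(2n) = 415.9 nm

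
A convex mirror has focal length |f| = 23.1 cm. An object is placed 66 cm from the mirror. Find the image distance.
f = −23.1 cm (convex); 1/di = 1/f − 1/do → di = -17.11 cm (virtual image, behind mirror)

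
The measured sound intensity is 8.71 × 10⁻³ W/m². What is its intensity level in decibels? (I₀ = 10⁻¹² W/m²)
β = 10·log₁₀(I/I₀) = 99.4 dB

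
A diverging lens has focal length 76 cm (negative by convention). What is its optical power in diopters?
P = 1/f = -1.316 D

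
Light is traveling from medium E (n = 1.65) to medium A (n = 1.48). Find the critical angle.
θc = arcsin(n₂/n₁) = 63.76°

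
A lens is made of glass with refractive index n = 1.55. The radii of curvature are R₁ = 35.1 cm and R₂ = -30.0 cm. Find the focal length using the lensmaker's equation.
1/f = (n − 1)(1/R₁ − 1/R₂) → f = 29.41 cm (converging lens)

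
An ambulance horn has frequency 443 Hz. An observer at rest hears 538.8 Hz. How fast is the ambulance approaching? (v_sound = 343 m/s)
v_s = v·(1 − f/f_obs) = 60.99 m/s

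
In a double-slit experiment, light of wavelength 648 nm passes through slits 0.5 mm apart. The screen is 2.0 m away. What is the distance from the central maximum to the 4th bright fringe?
y = mλL/d = 10.37 mm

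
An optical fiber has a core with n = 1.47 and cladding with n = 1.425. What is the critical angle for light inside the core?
θc = arcsin(n_cladding/n_core) = 75.79°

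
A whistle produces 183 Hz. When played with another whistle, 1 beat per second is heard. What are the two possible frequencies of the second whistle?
f₂ = 183 ± 1 Hz → 184 Hz or 182 Hz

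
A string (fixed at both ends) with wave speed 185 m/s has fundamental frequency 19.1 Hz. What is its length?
L = v/(2f₁) = 4.843 m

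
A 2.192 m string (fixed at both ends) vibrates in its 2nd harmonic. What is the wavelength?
λₙ = 2L/n = 2.192 m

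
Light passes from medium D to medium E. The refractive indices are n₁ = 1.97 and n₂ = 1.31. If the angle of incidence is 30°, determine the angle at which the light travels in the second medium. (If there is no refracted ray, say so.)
sin θ₂ = (n₁/n₂)·sin θ₁ = 0.7519 → θ₂ = 48.76°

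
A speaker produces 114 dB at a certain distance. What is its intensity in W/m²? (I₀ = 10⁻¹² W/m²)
I = I₀·10^(β/10) = 2.51 × 10⁻¹ W/m²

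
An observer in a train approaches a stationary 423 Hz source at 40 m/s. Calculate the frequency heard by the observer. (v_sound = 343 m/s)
f_obs = f·(v + v_o)/v = 472.3 Hz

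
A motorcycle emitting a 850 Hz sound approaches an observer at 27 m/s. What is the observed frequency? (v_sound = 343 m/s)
f_obs = f·v/(v − v_s) = 922.6 Hz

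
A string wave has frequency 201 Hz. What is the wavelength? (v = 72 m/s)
λ = v/f = 0.3582 m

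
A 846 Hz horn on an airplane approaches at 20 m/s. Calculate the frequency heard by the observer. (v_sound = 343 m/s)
f_obs = f·v/(v − v_s) = 898.4 Hz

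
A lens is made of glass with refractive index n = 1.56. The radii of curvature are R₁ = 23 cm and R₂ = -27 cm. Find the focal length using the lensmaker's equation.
1/f = (n − 1)(1/R₁ − 1/R₂) → f = 22.18 cm (converging lens)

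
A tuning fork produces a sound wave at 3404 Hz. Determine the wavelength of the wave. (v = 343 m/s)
λ = v/f = 0.1008 m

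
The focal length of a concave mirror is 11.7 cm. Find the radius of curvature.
R = 2|f| = 23.4 cm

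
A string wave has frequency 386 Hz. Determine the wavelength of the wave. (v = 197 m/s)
λ = v/f = 0.5104 m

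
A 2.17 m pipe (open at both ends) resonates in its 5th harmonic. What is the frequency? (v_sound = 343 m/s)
fₙ = nv/(2L) = 395.2 Hz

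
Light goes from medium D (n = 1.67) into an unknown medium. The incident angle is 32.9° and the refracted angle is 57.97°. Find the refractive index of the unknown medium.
n₂ = n₁·sin θ₁ / sin θ₂ = 1.07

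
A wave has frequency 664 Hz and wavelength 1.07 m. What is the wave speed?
v = fλ = 710.5 m/s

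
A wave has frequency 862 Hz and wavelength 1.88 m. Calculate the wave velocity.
v = fλ = 1621 m/s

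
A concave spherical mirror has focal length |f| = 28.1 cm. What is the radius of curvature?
R = 2|f| = 56.2 cm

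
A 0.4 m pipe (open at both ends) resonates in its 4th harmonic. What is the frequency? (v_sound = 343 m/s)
fₙ = nv/(2L) = 1715 Hz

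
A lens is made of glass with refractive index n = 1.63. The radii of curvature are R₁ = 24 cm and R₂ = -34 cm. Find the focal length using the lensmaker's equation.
1/f = (n − 1)(1/R₁ − 1/R₂) → f = 22.33 cm (converging lens)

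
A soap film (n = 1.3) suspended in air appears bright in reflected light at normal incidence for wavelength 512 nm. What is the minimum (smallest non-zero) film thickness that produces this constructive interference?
2nt = (m − ½)λ with m = 1 → t = (m − ½)λ/(2n) = 98.46 nm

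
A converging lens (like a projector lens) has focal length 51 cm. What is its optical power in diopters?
P = 1/f = 1.961 D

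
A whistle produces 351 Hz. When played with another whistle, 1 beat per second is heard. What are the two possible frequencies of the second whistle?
f₂ = 351 ± 1 Hz → 352 Hz or 350 Hz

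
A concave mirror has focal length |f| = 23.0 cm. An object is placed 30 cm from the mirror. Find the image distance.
f = +23.0 cm (concave); 1/di = 1/f − 1/do → di = 98.57 cm (real image, in front of mirror)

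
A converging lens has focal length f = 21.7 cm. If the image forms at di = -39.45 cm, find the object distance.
1/do = 1/f − 1/di → do = 14 cm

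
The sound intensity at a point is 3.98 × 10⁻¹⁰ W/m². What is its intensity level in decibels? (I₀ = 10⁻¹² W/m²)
β = 10·log₁₀(I/I₀) = 26 dB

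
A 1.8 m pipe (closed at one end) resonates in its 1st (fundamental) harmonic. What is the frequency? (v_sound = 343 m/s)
fₙ = nv/(4L) = 47.64 Hz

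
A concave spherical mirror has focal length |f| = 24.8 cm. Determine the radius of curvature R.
R = 2|f| = 49.6 cm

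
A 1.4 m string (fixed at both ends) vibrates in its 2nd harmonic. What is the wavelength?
λₙ = 2L/n = 1.4 m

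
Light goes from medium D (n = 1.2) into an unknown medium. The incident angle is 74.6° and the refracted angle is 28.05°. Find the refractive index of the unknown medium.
n₂ = n₁·sin θ₁ / sin θ₂ = 2.46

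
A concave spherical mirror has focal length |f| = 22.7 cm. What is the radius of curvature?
R = 2|f| = 45.4 cm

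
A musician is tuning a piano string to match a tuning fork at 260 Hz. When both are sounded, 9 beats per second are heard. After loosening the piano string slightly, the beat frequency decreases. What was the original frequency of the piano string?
269 Hz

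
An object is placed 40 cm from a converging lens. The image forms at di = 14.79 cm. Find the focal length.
1/f = 1/do + 1/di → f = 10.8 cm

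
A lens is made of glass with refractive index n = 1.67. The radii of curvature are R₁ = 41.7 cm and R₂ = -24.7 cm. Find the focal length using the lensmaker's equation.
1/f = (n − 1)(1/R₁ − 1/R₂) → f = 23.15 cm (converging lens)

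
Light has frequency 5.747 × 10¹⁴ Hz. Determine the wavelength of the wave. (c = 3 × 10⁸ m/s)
λ = c/f = 522 nm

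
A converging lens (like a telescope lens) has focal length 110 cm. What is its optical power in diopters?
P = 1/f = 0.9091 D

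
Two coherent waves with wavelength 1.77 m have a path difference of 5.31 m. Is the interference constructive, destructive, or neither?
constructive — path difference = 3λ, a whole number of wavelengths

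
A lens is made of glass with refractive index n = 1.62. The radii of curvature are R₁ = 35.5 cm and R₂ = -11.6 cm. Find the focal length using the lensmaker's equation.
1/f = (n − 1)(1/R₁ − 1/R₂) → f = 14.1 cm (converging lens)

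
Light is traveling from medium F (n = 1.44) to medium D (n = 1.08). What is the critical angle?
θc = arcsin(n₂/n₁) = 48.59°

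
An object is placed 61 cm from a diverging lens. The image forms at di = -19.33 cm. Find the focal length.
1/f = 1/do + 1/di → f = -28.3 cm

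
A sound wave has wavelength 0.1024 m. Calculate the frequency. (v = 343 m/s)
f = v/λ = 3350 Hz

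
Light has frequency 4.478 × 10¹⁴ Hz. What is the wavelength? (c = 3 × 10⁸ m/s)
λ = c/f = 669.9 nm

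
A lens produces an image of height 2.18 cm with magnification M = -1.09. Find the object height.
ho = |hi|/|M| = 2 cm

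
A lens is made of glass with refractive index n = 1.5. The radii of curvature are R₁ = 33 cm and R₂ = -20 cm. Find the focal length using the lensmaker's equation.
1/f = (n − 1)(1/R₁ − 1/R₂) → f = 24.91 cm (converging lens)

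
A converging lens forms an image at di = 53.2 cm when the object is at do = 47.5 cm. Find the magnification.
M = −di/do = -1.12 (inverted image)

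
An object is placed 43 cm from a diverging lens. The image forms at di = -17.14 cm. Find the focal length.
1/f = 1/do + 1/di → f = -28.5 cm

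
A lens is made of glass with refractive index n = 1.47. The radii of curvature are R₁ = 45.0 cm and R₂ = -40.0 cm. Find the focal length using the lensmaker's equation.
1/f = (n − 1)(1/R₁ − 1/R₂) → f = 45.06 cm (converging lens)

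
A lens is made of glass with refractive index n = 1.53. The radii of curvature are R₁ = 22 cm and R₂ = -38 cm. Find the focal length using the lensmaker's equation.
1/f = (n − 1)(1/R₁ − 1/R₂) → f = 26.29 cm (converging lens)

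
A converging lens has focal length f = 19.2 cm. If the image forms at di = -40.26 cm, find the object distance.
1/do = 1/f − 1/di → do = 13 cm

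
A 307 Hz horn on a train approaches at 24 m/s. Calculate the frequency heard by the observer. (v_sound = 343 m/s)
f_obs = f·v/(v − v_s) = 330.1 Hz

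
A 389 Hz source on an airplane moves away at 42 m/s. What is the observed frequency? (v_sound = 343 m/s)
f_obs = f·v/(v + v_s) = 346.6 Hz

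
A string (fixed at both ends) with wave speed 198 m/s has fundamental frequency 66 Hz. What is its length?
L = v/(2f₁) = 1.5 m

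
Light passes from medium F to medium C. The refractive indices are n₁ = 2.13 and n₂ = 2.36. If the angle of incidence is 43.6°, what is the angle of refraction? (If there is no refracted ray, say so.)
sin θ₂ = (n₁/n₂)·sin θ₁ = 0.6224 → θ₂ = 38.49°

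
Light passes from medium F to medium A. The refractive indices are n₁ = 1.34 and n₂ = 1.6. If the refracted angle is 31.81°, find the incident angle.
sin θ₁ = (n₂/n₁)·sin θ₂ → θ₁ = 39°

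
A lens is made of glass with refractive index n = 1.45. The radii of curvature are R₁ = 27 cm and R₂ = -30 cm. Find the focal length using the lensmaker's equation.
1/f = (n − 1)(1/R₁ − 1/R₂) → f = 31.58 cm (converging lens)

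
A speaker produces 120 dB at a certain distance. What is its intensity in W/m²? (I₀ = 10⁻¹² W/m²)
I = I₀·10^(β/10) = 1.00 × 10⁰ W/m²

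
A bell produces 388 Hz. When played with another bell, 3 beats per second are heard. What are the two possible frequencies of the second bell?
f₂ = 388 ± 3 Hz → 391 Hz or 385 Hz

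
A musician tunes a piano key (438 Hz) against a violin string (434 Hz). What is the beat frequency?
4 Hz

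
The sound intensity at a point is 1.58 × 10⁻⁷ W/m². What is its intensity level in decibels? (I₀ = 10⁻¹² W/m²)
β = 10·log₁₀(I/I₀) = 51.99 dB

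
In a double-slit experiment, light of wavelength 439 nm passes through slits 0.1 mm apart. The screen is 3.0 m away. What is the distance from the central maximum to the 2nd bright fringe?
y = mλL/d = 26.34 mm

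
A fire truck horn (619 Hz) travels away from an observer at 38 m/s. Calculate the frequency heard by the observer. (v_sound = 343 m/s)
f_obs = f·v/(v + v_s) = 557.3 Hz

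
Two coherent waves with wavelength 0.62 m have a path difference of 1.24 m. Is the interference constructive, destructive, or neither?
constructive — path difference = 2λ, a whole number of wavelengths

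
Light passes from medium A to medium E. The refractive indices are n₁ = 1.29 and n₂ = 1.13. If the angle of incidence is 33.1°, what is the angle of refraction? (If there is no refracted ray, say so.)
sin θ₂ = (n₁/n₂)·sin θ₁ = 0.6234 → θ₂ = 38.57°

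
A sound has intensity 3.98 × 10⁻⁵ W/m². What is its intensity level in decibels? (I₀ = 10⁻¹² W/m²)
β = 10·log₁₀(I/I₀) = 76 dB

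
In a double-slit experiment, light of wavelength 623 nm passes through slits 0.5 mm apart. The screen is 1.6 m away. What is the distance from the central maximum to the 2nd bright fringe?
y = mλL/d = 3.987 mm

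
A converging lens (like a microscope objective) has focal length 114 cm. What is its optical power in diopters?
P = 1/f = 0.8772 D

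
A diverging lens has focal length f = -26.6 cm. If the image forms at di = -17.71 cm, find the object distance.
1/do = 1/f − 1/di → do = 52.99 cm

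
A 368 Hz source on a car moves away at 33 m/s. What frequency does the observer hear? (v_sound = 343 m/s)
f_obs = f·v/(v + v_s) = 335.7 Hz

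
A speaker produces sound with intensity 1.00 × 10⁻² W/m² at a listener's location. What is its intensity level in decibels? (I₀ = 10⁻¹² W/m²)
β = 10·log₁₀(I/I₀) = 100 dB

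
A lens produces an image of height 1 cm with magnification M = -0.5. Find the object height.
ho = |hi|/|M| = 2 cm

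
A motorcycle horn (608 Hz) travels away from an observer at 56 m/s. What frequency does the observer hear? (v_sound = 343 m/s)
f_obs = f·v/(v + v_s) = 522.7 Hz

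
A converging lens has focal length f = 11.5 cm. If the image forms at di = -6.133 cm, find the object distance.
1/do = 1/f − 1/di → do = 4 cm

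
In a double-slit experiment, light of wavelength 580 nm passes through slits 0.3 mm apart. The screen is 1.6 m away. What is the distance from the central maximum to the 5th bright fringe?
y = mλL/d = 15.47 mm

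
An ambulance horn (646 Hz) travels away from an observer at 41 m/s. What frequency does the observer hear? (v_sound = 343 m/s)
f_obs = f·v/(v + v_s) = 577 Hz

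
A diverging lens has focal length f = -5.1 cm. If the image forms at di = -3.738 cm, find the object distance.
1/do = 1/f − 1/di → do = 14 cm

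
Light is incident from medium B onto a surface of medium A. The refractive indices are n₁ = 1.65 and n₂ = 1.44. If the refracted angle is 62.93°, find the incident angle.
sin θ₁ = (n₂/n₁)·sin θ₂ → θ₁ = 51°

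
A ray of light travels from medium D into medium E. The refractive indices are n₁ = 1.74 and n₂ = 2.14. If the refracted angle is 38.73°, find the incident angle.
sin θ₁ = (n₂/n₁)·sin θ₂ → θ₁ = 50.31°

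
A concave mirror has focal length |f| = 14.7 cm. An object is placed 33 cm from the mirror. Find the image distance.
f = +14.7 cm (concave); 1/di = 1/f − 1/do → di = 26.51 cm (real image, in front of mirror)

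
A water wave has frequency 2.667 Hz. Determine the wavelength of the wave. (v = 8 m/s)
λ = v/f = 3 m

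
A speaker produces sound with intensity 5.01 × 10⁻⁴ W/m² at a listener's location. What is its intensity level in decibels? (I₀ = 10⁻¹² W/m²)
β = 10·log₁₀(I/I₀) = 87 dB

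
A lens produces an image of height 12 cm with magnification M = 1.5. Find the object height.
ho = |hi|/|M| = 8 cm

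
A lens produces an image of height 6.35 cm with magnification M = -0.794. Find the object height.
ho = |hi|/|M| = 7.997 cm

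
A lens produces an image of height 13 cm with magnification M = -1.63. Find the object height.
ho = |hi|/|M| = 7.975 cm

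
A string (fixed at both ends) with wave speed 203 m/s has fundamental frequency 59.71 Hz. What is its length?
L = v/(2f₁) = 1.7 m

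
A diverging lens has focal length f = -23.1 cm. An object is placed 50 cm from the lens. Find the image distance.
1/di = 1/f − 1/do → di = -15.8 cm (virtual image)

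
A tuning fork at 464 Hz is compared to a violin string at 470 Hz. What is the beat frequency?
6 Hz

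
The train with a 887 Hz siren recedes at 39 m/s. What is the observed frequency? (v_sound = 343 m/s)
f_obs = f·v/(v + v_s) = 796.4 Hz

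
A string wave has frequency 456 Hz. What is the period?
T = 1/f = 0.002193 s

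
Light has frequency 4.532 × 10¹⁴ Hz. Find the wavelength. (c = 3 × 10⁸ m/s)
λ = c/f = 662 nm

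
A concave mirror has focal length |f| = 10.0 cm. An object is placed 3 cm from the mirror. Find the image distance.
f = +10.0 cm (concave); 1/di = 1/f − 1/do → di = -4.286 cm (virtual image, behind mirror)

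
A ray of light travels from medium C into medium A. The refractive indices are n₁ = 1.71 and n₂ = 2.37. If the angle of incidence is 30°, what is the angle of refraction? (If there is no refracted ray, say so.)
sin θ₂ = (n₁/n₂)·sin θ₁ = 0.3608 → θ₂ = 21.15°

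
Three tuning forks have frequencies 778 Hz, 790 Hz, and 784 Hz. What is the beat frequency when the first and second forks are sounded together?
12 Hz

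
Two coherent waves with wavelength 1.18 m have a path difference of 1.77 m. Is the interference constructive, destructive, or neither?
destructive — path difference = 1.5λ, an odd multiple of λ/2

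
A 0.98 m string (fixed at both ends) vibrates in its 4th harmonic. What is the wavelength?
λₙ = 2L/n = 0.49 m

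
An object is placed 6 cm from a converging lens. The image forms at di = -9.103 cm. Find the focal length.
1/f = 1/do + 1/di → f = 17.6 cm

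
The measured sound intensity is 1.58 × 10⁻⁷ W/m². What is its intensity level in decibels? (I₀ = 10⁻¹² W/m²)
β = 10·log₁₀(I/I₀) = 51.99 dB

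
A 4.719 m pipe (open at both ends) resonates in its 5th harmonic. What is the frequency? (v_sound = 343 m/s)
fₙ = nv/(2L) = 181.7 Hz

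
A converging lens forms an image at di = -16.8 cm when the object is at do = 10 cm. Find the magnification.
M = −di/do = 1.68 (upright image)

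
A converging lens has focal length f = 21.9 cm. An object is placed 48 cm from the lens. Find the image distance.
1/di = 1/f − 1/do → di = 40.28 cm (real image)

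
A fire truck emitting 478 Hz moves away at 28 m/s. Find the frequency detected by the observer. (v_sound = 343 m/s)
f_obs = f·v/(v + v_s) = 441.9 Hz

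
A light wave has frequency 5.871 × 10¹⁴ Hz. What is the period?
T = 1/f = 1.703 × 10⁻¹⁵ s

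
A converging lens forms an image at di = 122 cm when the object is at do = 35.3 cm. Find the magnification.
M = −di/do = -3.456 (inverted image)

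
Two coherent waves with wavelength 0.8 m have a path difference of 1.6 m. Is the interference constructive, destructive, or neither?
constructive — path difference = 2λ, a whole number of wavelengths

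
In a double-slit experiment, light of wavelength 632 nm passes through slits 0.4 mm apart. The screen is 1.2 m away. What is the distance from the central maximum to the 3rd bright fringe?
y = mλL/d = 5.688 mm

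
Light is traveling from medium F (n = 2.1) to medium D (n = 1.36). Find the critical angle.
θc = arcsin(n₂/n₁) = 40.36°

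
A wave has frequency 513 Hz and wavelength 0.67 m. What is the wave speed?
v = fλ = 343.7 m/s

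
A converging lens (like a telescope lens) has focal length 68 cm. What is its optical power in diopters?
P = 1/f = 1.471 D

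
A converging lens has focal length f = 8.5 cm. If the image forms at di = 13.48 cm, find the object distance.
1/do = 1/f − 1/di → do = 23.01 cm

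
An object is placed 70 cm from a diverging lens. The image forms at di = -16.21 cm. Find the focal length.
1/f = 1/do + 1/di → f = -21.09 cm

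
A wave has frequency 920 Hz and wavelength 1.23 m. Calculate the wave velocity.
v = fλ = 1132 m/s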